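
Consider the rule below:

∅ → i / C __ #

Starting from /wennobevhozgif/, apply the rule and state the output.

the form ends in the consonant /f/, so [i] is inserted word-finally.
Surface form: [wennobevhozgifi].

wennobevhozgifi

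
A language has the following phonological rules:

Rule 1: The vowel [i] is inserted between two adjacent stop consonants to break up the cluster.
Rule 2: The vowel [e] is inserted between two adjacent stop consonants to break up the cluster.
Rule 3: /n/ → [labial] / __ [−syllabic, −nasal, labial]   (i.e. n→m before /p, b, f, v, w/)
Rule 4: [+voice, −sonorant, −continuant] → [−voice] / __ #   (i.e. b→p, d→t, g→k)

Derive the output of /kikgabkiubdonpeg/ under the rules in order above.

Rule 1 (stop-cluster i-epenthesis): /k/ and /g/ form a stop–stop cluster, so [i] is inserted between them. /b/ and /k/ form a stop–stop cluster, so [i] is inserted between them. /b/ and /d/ form a stop–stop cluster, so [i] is inserted between them. /kikgabkiubdonpeg/ → kikigabikiubidonpeg.
Rule 2 (stop-cluster e-epenthesis): no segment meets the environment; /kikigabikiubidonpeg/ is unchanged.
Rule 3 (nasal place assimilation): /n/ precedes the labial consonant /p/, so it assimilates in place to [m]. /kikigabikiubidonpeg/ → kikigabikiubidompeg.
Rule 4 (final devoicing): /g/ is a voiced stop in word-final position, so it devoices to [k]. /kikigabikiubidompeg/ → kikigabikiubidompek.

kikigabikiubidompek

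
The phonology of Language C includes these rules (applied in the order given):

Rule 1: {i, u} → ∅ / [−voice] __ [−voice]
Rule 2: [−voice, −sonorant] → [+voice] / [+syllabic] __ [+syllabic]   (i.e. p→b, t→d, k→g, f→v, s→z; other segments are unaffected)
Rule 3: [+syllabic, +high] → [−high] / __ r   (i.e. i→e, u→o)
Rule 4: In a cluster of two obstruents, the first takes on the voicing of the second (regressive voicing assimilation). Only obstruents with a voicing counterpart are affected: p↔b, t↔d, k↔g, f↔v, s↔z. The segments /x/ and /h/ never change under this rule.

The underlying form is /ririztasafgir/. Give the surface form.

reristazavger

Rule 1 (high vowel syncope): no segment meets the environment; /ririztasafgir/ is unchanged.
Rule 2 (intervocalic voicing): /s/ is a voiceless obstruent between vowels /a/ and /a/, so it voices to [z]. /ririztasafgir/ → ririztazafgir.
Rule 3 (pre-rhotic lowering): /i/ is a high vowel immediately before /r/, so it lowers to [e]. /i/ is a high vowel immediately before /r/, so it lowers to [e]. /ririztazafgir/ → reriztazafger.
Rule 4 (regressive voicing assimilation): /z/ precedes the voiceless obstruent /t/, so it devoices to [s] by assimilation. /f/ precedes the voiced obstruent /g/, so it voices to [v] by assimilation. /reriztazafger/ → reristazavger.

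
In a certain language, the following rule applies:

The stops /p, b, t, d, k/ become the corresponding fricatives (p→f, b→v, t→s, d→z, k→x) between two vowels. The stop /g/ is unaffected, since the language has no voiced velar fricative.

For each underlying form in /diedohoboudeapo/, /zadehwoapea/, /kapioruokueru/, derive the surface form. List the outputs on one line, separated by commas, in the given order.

/diedohoboudeapo/: /d/ is a stop between vowels /e/ and /o/, so it spirantizes to the fricative [z]. /b/ is a stop between vowels /o/ and /o/, so it spirantizes to the fricative [v]. /d/ is a stop between vowels /u/ and /e/, so it spirantizes to the fricative [z]. /p/ is a stop between vowels /a/ and /o/, so it spirantizes to the fricative [f]. → [diezohovouzeafo].
/zadehwoapea/: /d/ is a stop between vowels /a/ and /e/, so it spirantizes to the fricative [z]. /p/ is a stop between vowels /a/ and /e/, so it spirantizes to the fricative [f]. → [zazehwoafea].
/kapioruokueru/: /p/ is a stop between vowels /a/ and /i/, so it spirantizes to the fricative [f]. /k/ is a stop between vowels /o/ and /u/, so it spirantizes to the fricative [x]. → [kafioruoxueru].

diezohovouzeafo, zazehwoafea, kafioruoxueru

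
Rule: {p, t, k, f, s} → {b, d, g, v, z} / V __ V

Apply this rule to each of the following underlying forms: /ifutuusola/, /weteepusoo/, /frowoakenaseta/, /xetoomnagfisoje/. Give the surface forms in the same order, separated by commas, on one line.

ivuduuzola, wedeebuzoo, frowoagenazeda, xedoomnagfizoje

/ifutuusola/: /f/ is a voiceless obstruent between vowels /i/ and /u/, so it voices to [v]. /t/ is a voiceless obstruent between vowels /u/ and /u/, so it voices to [d]. /s/ is a voiceless obstruent between vowels /u/ and /o/, so it voices to [z]. → [ivuduuzola].
/weteepusoo/: /t/ is a voiceless obstruent between vowels /e/ and /e/, so it voices to [d]. /p/ is a voiceless obstruent between vowels /e/ and /u/, so it voices to [b]. /s/ is a voiceless obstruent between vowels /u/ and /o/, so it voices to [z]. → [wedeebuzoo].
/frowoakenaseta/: /k/ is a voiceless obstruent between vowels /a/ and /e/, so it voices to [g]. /s/ is a voiceless obstruent between vowels /a/ and /e/, so it voices to [z]. /t/ is a voiceless obstruent between vowels /e/ and /a/, so it voices to [d]. → [frowoagenazeda].
/xetoomnagfisoje/: /t/ is a voiceless obstruent between vowels /e/ and /o/, so it voices to [d]. /s/ is a voiceless obstruent between vowels /i/ and /o/, so it voices to [z]. → [xedoomnagfizoje].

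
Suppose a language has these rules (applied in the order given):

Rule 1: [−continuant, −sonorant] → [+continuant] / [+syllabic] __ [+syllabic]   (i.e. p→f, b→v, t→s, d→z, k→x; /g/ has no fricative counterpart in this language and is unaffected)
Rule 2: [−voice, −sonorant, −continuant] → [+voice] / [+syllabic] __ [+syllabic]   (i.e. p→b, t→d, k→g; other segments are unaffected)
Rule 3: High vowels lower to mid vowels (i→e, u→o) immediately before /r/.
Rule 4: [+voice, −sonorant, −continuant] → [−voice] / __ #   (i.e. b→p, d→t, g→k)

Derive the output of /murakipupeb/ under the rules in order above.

moraxifufep

Rule 1 (intervocalic spirantization): /k/ is a stop between vowels /a/ and /i/, so it spirantizes to the fricative [x]. /p/ is a stop between vowels /i/ and /u/, so it spirantizes to the fricative [f]. /p/ is a stop between vowels /u/ and /e/, so it spirantizes to the fricative [f]. /murakipupeb/ → muraxifufeb.
Rule 2 (intervocalic voicing): no segment meets the environment; /muraxifufeb/ is unchanged.
Rule 3 (pre-rhotic lowering): /u/ is a high vowel immediately before /r/, so it lowers to [o]. /muraxifufeb/ → moraxifufeb.
Rule 4 (final devoicing): /b/ is a voiced stop in word-final position, so it devoices to [p]. /moraxifufeb/ → moraxifufep.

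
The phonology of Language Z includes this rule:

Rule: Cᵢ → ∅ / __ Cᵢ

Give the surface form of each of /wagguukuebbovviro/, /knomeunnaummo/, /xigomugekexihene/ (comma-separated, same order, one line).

/wagguukuebbovviro/: /gg/ is a geminate; the first /g/ deletes. /bb/ is a geminate; the first /b/ deletes. /vv/ is a geminate; the first /v/ deletes. → [waguukueboviro].
/knomeunnaummo/: /nn/ is a geminate; the first /n/ deletes. /mm/ is a geminate; the first /m/ deletes. → [knomeunaumo].
/xigomugekexihene/: the rule's environment is not met; surfaces unchanged as [xigomugekexihene].

waguukueboviro, knomeunaumo, xigomugekexihene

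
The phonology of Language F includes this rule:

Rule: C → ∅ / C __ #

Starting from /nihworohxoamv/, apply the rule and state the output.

nihworohxoam

/v/ is the second consonant of a word-final cluster /mv/, so it deletes.
Surface form: [nihworohxoam].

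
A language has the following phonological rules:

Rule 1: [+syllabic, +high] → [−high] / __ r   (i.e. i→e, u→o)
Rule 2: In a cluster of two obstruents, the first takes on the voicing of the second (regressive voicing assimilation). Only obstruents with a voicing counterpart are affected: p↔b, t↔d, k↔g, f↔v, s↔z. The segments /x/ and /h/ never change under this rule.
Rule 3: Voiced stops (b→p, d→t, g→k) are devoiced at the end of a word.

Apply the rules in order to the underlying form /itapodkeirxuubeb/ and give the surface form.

itapotkeerxuubep

Rule 1 (pre-rhotic lowering): /i/ is a high vowel immediately before /r/, so it lowers to [e]. /itapodkeirxuubeb/ → itapodkeerxuubeb.
Rule 2 (regressive voicing assimilation): /d/ precedes the voiceless obstruent /k/, so it devoices to [t] by assimilation. /itapodkeerxuubeb/ → itapotkeerxuubeb.
Rule 3 (final devoicing): /b/ is a voiced stop in word-final position, so it devoices to [p]. /itapotkeerxuubeb/ → itapotkeerxuubep.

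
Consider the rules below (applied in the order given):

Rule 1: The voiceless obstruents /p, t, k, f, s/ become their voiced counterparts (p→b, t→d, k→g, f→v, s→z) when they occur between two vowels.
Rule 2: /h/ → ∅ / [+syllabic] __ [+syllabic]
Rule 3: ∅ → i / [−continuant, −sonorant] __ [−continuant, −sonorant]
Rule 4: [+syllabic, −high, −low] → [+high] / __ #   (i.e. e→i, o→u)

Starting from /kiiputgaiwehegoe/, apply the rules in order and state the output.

Rule 1 (intervocalic voicing): /p/ is a voiceless obstruent between vowels /i/ and /u/, so it voices to [b]. /kiiputgaiwehegoe/ → kiibutgaiwehegoe.
Rule 2 (intervocalic h-deletion): /h/ occurs between vowels /e/ and /e/, so it deletes. /kiibutgaiwehegoe/ → kiibutgaiweegoe.
Rule 3 (stop-cluster i-epenthesis): /t/ and /g/ form a stop–stop cluster, so [i] is inserted between them. /kiibutgaiweegoe/ → kiibutigaiweegoe.
Rule 4 (final vowel raising): /e/ is a mid vowel in word-final position, so it raises to [i]. /kiibutigaiweegoe/ → kiibutigaiweegoi.

kiibutigaiweegoi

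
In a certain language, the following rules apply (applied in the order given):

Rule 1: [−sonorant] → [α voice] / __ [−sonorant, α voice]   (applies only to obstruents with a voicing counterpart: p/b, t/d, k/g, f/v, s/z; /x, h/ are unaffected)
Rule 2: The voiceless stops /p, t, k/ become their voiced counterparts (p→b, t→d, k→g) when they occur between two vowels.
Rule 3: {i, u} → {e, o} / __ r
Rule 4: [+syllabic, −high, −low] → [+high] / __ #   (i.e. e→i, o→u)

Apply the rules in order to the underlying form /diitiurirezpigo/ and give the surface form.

Rule 1 (regressive voicing assimilation): /z/ precedes the voiceless obstruent /p/, so it devoices to [s] by assimilation. /diitiurirezpigo/ → diitiurirespigo.
Rule 2 (intervocalic voicing): /t/ is a voiceless stop between vowels /i/ and /i/, so it voices to [d]. /diitiurirespigo/ → diidiurirespigo.
Rule 3 (pre-rhotic lowering): /u/ is a high vowel immediately before /r/, so it lowers to [o]. /i/ is a high vowel immediately before /r/, so it lowers to [e]. /diidiurirespigo/ → diidiorerespigo.
Rule 4 (final vowel raising): /o/ is a mid vowel in word-final position, so it raises to [u]. /diidiorerespigo/ → diidiorerespigu.

diidiorerespigu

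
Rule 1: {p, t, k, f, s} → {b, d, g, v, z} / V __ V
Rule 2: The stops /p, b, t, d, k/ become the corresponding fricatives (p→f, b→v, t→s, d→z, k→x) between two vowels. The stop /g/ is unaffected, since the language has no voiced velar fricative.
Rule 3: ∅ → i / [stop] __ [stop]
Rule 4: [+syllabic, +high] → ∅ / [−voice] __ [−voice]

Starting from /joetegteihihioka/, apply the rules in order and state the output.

joezegiteihhioga

Rule 1 (intervocalic voicing): /t/ is a voiceless obstruent between vowels /e/ and /e/, so it voices to [d]. /k/ is a voiceless obstruent between vowels /o/ and /a/, so it voices to [g]. /joetegteihihioka/ → joedegteihihioga.
Rule 2 (intervocalic spirantization): /d/ is a stop between vowels /e/ and /e/, so it spirantizes to the fricative [z]. /joedegteihihioga/ → joezegteihihioga.
Rule 3 (stop-cluster i-epenthesis): /g/ and /t/ form a stop–stop cluster, so [i] is inserted between them. /joezegteihihioga/ → joezegiteihihioga.
Rule 4 (high vowel syncope): /i/ is a high vowel flanked by voiceless consonants /h/ and /h/, so it deletes. /joezegiteihihioga/ → joezegiteihhioga.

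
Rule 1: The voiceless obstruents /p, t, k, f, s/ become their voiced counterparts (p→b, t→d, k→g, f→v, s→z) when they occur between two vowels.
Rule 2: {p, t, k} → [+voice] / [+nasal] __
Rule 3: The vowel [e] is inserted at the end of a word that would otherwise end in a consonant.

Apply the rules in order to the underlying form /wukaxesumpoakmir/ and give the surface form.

Rule 1 (intervocalic voicing): /k/ is a voiceless obstruent between vowels /u/ and /a/, so it voices to [g]. /s/ is a voiceless obstruent between vowels /e/ and /u/, so it voices to [z]. /wukaxesumpoakmir/ → wugaxezumpoakmir.
Rule 2 (post-nasal voicing): /p/ is a voiceless stop immediately after the nasal /m/, so it voices to [b]. /wugaxezumpoakmir/ → wugaxezumboakmir.
Rule 3 (final e-epenthesis): the form ends in the consonant /r/, so [e] is inserted word-finally. /wugaxezumboakmir/ → wugaxezumboakmire.

wugaxezumboakmire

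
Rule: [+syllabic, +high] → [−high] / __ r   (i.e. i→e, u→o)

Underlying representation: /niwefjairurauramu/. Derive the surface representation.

Scanning /niwefjairurauramu/: /i/ at position 2 is not in the conditioning environment; /i/ is a high vowel immediately before /r/, so it lowers to [e]; /u/ is a high vowel immediately before /r/, so it lowers to [o]; /u/ is a high vowel immediately before /r/, so it lowers to [o]; /u/ at position 17 is not in the conditioning environment.
Result: [niwefjaeroraoramu].

niwefjaeroraoramu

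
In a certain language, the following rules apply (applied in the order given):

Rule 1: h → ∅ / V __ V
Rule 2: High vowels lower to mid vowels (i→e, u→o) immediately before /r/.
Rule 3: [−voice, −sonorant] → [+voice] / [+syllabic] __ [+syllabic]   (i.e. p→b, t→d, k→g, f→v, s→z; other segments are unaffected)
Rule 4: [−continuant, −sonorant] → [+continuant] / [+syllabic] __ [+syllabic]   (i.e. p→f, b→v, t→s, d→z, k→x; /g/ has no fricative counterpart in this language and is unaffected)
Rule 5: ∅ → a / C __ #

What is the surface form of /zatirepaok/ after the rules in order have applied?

Rule 1 (intervocalic h-deletion): no segment meets the environment; /zatirepaok/ is unchanged.
Rule 2 (pre-rhotic lowering): /i/ is a high vowel immediately before /r/, so it lowers to [e]. /zatirepaok/ → zaterepaok.
Rule 3 (intervocalic voicing): /t/ is a voiceless obstruent between vowels /a/ and /e/, so it voices to [d]. /p/ is a voiceless obstruent between vowels /e/ and /a/, so it voices to [b]. /zaterepaok/ → zaderebaok.
Rule 4 (intervocalic spirantization): /d/ is a stop between vowels /a/ and /e/, so it spirantizes to the fricative [z]. /b/ is a stop between vowels /e/ and /a/, so it spirantizes to the fricative [v]. /zaderebaok/ → zazerevaok.
Rule 5 (final a-epenthesis): the form ends in the consonant /k/, so [a] is inserted word-finally. /zazerevaok/ → zazerevaoka.

zazerevaoka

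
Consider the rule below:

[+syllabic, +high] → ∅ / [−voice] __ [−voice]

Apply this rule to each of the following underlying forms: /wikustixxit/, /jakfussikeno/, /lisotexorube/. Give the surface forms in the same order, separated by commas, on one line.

/wikustixxit/: /u/ is a high vowel flanked by voiceless consonants /k/ and /s/, so it deletes. /i/ is a high vowel flanked by voiceless consonants /t/ and /x/, so it deletes. /i/ is a high vowel flanked by voiceless consonants /x/ and /t/, so it deletes. → [wikstxxt].
/jakfussikeno/: /u/ is a high vowel flanked by voiceless consonants /f/ and /s/, so it deletes. /i/ is a high vowel flanked by voiceless consonants /s/ and /k/, so it deletes. → [jakfsskeno].
/lisotexorube/: the rule's environment is not met; surfaces unchanged as [lisotexorube].

wikstxxt, jakfsskeno, lisotexorube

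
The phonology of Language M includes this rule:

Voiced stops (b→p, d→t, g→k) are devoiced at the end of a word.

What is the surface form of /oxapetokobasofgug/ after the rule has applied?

oxapetokobasofguk

Scanning /oxapetokobasofgug/: /b/ at position 10 is not in the conditioning environment; /g/ at position 15 is not in the conditioning environment; /g/ is a voiced stop in word-final position, so it devoices to [k].
Result: [oxapetokobasofguk].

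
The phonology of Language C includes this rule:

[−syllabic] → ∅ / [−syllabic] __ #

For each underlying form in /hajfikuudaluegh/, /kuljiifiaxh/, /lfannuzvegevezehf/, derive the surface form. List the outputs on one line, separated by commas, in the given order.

/hajfikuudaluegh/: /h/ is the second consonant of a word-final cluster /gh/, so it deletes. → [hajfikuudalueg].
/kuljiifiaxh/: /h/ is the second consonant of a word-final cluster /xh/, so it deletes. → [kuljiifiax].
/lfannuzvegevezehf/: /f/ is the second consonant of a word-final cluster /hf/, so it deletes. → [lfannuzvegevezeh].

hajfikuudalueg, kuljiifiax, lfannuzvegevezeh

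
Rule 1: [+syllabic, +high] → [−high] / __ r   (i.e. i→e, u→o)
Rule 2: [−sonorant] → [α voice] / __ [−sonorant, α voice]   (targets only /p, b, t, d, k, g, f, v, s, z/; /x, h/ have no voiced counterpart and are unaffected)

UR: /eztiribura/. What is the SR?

Rule 1 (pre-rhotic lowering): /i/ is a high vowel immediately before /r/, so it lowers to [e]. /u/ is a high vowel immediately before /r/, so it lowers to [o]. /eztiribura/ → ezteribora.
Rule 2 (regressive voicing assimilation): /z/ precedes the voiceless obstruent /t/, so it devoices to [s] by assimilation. /ezteribora/ → esteribora.

esteribora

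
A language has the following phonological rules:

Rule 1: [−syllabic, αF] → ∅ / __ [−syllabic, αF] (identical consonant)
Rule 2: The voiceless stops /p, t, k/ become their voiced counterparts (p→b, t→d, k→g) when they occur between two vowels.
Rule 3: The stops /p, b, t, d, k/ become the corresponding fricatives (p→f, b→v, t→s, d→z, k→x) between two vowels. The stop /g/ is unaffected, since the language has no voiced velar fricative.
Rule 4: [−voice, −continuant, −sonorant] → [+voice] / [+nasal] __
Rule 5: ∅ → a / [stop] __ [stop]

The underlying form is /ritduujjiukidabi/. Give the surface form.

Rule 1 (degemination): /jj/ is a geminate; the first /j/ deletes. /ritduujjiukidabi/ → ritduujiukidabi.
Rule 2 (intervocalic voicing): /k/ is a voiceless stop between vowels /u/ and /i/, so it voices to [g]. /ritduujiukidabi/ → ritduujiugidabi.
Rule 3 (intervocalic spirantization): /d/ is a stop between vowels /i/ and /a/, so it spirantizes to the fricative [z]. /b/ is a stop between vowels /a/ and /i/, so it spirantizes to the fricative [v]. /ritduujiugidabi/ → ritduujiugizavi.
Rule 4 (post-nasal voicing): no segment meets the environment; /ritduujiugizavi/ is unchanged.
Rule 5 (stop-cluster a-epenthesis): /t/ and /d/ form a stop–stop cluster, so [a] is inserted between them. /ritduujiugizavi/ → ritaduujiugizavi.

ritaduujiugizavi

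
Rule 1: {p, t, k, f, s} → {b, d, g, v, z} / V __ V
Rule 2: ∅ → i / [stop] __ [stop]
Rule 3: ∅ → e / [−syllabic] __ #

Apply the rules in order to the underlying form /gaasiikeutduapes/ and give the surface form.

Rule 1 (intervocalic voicing): /s/ is a voiceless obstruent between vowels /a/ and /i/, so it voices to [z]. /k/ is a voiceless obstruent between vowels /i/ and /e/, so it voices to [g]. /p/ is a voiceless obstruent between vowels /a/ and /e/, so it voices to [b]. /gaasiikeutduapes/ → gaaziigeutduabes.
Rule 2 (stop-cluster i-epenthesis): /t/ and /d/ form a stop–stop cluster, so [i] is inserted between them. /gaaziigeutduabes/ → gaaziigeutiduabes.
Rule 3 (final e-epenthesis): the form ends in the consonant /s/, so [e] is inserted word-finally. /gaaziigeutiduabes/ → gaaziigeutiduabese.

gaaziigeutiduabese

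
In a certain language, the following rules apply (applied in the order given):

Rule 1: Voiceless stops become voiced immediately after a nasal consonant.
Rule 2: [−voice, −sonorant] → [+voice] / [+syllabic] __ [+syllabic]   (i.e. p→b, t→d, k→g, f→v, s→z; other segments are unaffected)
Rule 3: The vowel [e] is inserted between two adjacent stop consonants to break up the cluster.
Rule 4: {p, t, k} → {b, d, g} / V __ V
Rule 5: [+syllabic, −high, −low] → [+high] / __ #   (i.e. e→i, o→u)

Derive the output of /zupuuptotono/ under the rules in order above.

zubuubedodonu

Rule 1 (post-nasal voicing): no segment meets the environment; /zupuuptotono/ is unchanged.
Rule 2 (intervocalic voicing): /p/ is a voiceless obstruent between vowels /u/ and /u/, so it voices to [b]. /t/ is a voiceless obstruent between vowels /o/ and /o/, so it voices to [d]. /zupuuptotono/ → zubuuptodono.
Rule 3 (stop-cluster e-epenthesis): /p/ and /t/ form a stop–stop cluster, so [e] is inserted between them. /zubuuptodono/ → zubuupetodono.
Rule 4 (intervocalic voicing): /p/ is a voiceless stop between vowels /u/ and /e/, so it voices to [b]. /t/ is a voiceless stop between vowels /e/ and /o/, so it voices to [d]. /zubuupetodono/ → zubuubedodono.
Rule 5 (final vowel raising): /o/ is a mid vowel in word-final position, so it raises to [u]. /zubuubedodono/ → zubuubedodonu.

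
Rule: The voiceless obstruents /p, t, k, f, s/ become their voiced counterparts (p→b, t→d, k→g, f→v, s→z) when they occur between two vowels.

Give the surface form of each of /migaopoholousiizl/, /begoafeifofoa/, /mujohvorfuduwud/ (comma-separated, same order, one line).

/migaopoholousiizl/: /p/ is a voiceless obstruent between vowels /o/ and /o/, so it voices to [b]. /s/ is a voiceless obstruent between vowels /u/ and /i/, so it voices to [z]. → [migaoboholouziizl].
/begoafeifofoa/: /f/ is a voiceless obstruent between vowels /a/ and /e/, so it voices to [v]. /f/ is a voiceless obstruent between vowels /i/ and /o/, so it voices to [v]. /f/ is a voiceless obstruent between vowels /o/ and /o/, so it voices to [v]. → [begoaveivovoa].
/mujohvorfuduwud/: the rule's environment is not met; surfaces unchanged as [mujohvorfuduwud].

migaoboholouziizl, begoaveivovoa, mujohvorfuduwud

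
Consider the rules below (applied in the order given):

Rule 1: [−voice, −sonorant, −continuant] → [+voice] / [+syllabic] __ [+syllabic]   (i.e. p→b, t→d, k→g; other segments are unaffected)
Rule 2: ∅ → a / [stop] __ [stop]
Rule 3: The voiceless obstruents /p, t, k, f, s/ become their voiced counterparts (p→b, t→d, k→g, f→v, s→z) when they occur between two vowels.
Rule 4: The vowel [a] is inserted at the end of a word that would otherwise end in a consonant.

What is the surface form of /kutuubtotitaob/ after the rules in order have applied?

kuduubadodidaoba

Rule 1 (intervocalic voicing): /t/ is a voiceless stop between vowels /u/ and /u/, so it voices to [d]. /t/ is a voiceless stop between vowels /o/ and /i/, so it voices to [d]. /t/ is a voiceless stop between vowels /i/ and /a/, so it voices to [d]. /kutuubtotitaob/ → kuduubtodidaob.
Rule 2 (stop-cluster a-epenthesis): /b/ and /t/ form a stop–stop cluster, so [a] is inserted between them. /kuduubtodidaob/ → kuduubatodidaob.
Rule 3 (intervocalic voicing): /t/ is a voiceless obstruent between vowels /a/ and /o/, so it voices to [d]. /kuduubatodidaob/ → kuduubadodidaob.
Rule 4 (final a-epenthesis): the form ends in the consonant /b/, so [a] is inserted word-finally. /kuduubadodidaob/ → kuduubadodidaoba.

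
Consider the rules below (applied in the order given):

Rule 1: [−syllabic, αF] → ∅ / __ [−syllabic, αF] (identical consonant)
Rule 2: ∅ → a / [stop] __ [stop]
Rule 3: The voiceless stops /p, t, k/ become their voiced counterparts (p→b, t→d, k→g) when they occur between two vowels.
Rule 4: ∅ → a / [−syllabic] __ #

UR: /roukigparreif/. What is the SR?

Rule 1 (degemination): /rr/ is a geminate; the first /r/ deletes. /roukigparreif/ → roukigpareif.
Rule 2 (stop-cluster a-epenthesis): /g/ and /p/ form a stop–stop cluster, so [a] is inserted between them. /roukigpareif/ → roukigapareif.
Rule 3 (intervocalic voicing): /k/ is a voiceless stop between vowels /u/ and /i/, so it voices to [g]. /p/ is a voiceless stop between vowels /a/ and /a/, so it voices to [b]. /roukigapareif/ → rougigabareif.
Rule 4 (final a-epenthesis): the form ends in the consonant /f/, so [a] is inserted word-finally. /rougigabareif/ → rougigabareifa.

rougigabareifa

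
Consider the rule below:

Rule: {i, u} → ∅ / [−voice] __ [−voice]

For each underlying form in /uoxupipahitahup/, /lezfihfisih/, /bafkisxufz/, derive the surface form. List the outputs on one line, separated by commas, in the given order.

uoxppahtahp, lezfhfsh, bafksxfz

/uoxupipahitahup/: /u/ is a high vowel flanked by voiceless consonants /x/ and /p/, so it deletes. /i/ is a high vowel flanked by voiceless consonants /p/ and /p/, so it deletes. /i/ is a high vowel flanked by voiceless consonants /h/ and /t/, so it deletes. /u/ is a high vowel flanked by voiceless consonants /h/ and /p/, so it deletes. → [uoxppahtahp].
/lezfihfisih/: /i/ is a high vowel flanked by voiceless consonants /f/ and /h/, so it deletes. /i/ is a high vowel flanked by voiceless consonants /f/ and /s/, so it deletes. /i/ is a high vowel flanked by voiceless consonants /s/ and /h/, so it deletes. → [lezfhfsh].
/bafkisxufz/: /i/ is a high vowel flanked by voiceless consonants /k/ and /s/, so it deletes. /u/ is a high vowel flanked by voiceless consonants /x/ and /f/, so it deletes. → [bafksxfz].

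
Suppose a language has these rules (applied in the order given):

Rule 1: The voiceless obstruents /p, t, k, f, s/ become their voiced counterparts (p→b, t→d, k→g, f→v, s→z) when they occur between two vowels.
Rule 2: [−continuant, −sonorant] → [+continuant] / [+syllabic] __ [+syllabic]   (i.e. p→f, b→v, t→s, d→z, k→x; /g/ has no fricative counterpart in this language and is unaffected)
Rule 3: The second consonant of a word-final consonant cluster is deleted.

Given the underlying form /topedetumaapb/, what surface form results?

tovezezumaap

Rule 1 (intervocalic voicing): /p/ is a voiceless obstruent between vowels /o/ and /e/, so it voices to [b]. /t/ is a voiceless obstruent between vowels /e/ and /u/, so it voices to [d]. /topedetumaapb/ → tobededumaapb.
Rule 2 (intervocalic spirantization): /b/ is a stop between vowels /o/ and /e/, so it spirantizes to the fricative [v]. /d/ is a stop between vowels /e/ and /e/, so it spirantizes to the fricative [z]. /d/ is a stop between vowels /e/ and /u/, so it spirantizes to the fricative [z]. /tobededumaapb/ → tovezezumaapb.
Rule 3 (final cluster simplification): /b/ is the second consonant of a word-final cluster /pb/, so it deletes. /tovezezumaapb/ → tovezezumaap.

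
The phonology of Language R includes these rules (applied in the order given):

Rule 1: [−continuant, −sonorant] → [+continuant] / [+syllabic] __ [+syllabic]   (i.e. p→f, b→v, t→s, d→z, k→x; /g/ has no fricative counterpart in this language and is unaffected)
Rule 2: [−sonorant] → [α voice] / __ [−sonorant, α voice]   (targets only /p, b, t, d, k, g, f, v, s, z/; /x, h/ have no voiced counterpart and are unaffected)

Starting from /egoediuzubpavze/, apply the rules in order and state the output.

Rule 1 (intervocalic spirantization): /d/ is a stop between vowels /e/ and /i/, so it spirantizes to the fricative [z]. /egoediuzubpavze/ → egoeziuzubpavze.
Rule 2 (regressive voicing assimilation): /b/ precedes the voiceless obstruent /p/, so it devoices to [p] by assimilation. /egoeziuzubpavze/ → egoeziuzuppavze.

egoeziuzuppavze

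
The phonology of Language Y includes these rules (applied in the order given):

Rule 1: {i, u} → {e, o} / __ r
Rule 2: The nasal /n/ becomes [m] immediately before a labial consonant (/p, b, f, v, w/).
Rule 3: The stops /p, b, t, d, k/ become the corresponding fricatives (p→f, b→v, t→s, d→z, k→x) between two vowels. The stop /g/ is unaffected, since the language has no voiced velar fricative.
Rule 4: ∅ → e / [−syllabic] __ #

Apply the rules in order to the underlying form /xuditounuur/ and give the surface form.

Rule 1 (pre-rhotic lowering): /u/ is a high vowel immediately before /r/, so it lowers to [o]. /xuditounuur/ → xuditounuor.
Rule 2 (nasal place assimilation): no segment meets the environment; /xuditounuor/ is unchanged.
Rule 3 (intervocalic spirantization): /d/ is a stop between vowels /u/ and /i/, so it spirantizes to the fricative [z]. /t/ is a stop between vowels /i/ and /o/, so it spirantizes to the fricative [s]. /xuditounuor/ → xuzisounuor.
Rule 4 (final e-epenthesis): the form ends in the consonant /r/, so [e] is inserted word-finally. /xuzisounuor/ → xuzisounuore.

xuzisounuore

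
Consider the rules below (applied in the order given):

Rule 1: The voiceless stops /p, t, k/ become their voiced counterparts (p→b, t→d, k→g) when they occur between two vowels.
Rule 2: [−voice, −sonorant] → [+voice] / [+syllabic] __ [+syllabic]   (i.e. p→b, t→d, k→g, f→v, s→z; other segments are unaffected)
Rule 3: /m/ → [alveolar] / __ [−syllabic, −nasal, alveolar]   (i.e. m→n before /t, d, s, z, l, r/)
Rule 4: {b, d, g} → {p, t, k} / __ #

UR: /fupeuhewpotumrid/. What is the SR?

fubeuhewpodunrit

Rule 1 (intervocalic voicing): /p/ is a voiceless stop between vowels /u/ and /e/, so it voices to [b]. /t/ is a voiceless stop between vowels /o/ and /u/, so it voices to [d]. /fupeuhewpotumrid/ → fubeuhewpodumrid.
Rule 2 (intervocalic voicing): no segment meets the environment; /fubeuhewpodumrid/ is unchanged.
Rule 3 (nasal place assimilation): /m/ precedes the alveolar consonant /r/, so it assimilates in place to [n]. /fubeuhewpodumrid/ → fubeuhewpodunrid.
Rule 4 (final devoicing): /d/ is a voiced stop in word-final position, so it devoices to [t]. /fubeuhewpodunrid/ → fubeuhewpodunrit.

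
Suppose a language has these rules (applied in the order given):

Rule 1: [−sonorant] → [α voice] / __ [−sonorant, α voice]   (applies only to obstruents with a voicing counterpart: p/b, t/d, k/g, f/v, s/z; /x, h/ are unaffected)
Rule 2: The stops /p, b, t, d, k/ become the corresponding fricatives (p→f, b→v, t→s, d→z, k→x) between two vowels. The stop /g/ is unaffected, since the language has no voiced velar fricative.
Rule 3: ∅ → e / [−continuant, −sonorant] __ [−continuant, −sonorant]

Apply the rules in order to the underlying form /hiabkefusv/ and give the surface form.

Rule 1 (regressive voicing assimilation): /b/ precedes the voiceless obstruent /k/, so it devoices to [p] by assimilation. /s/ precedes the voiced obstruent /v/, so it voices to [z] by assimilation. /hiabkefusv/ → hiapkefuzv.
Rule 2 (intervocalic spirantization): no segment meets the environment; /hiapkefuzv/ is unchanged.
Rule 3 (stop-cluster e-epenthesis): /p/ and /k/ form a stop–stop cluster, so [e] is inserted between them. /hiapkefuzv/ → hiapekefuzv.

hiapekefuzv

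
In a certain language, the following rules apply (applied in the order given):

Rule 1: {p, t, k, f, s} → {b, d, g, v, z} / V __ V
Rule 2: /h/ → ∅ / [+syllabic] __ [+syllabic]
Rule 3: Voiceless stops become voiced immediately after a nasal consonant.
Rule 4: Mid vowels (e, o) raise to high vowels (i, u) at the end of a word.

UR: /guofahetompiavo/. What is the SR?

guovaedombiavu

Rule 1 (intervocalic voicing): /f/ is a voiceless obstruent between vowels /o/ and /a/, so it voices to [v]. /t/ is a voiceless obstruent between vowels /e/ and /o/, so it voices to [d]. /guofahetompiavo/ → guovahedompiavo.
Rule 2 (intervocalic h-deletion): /h/ occurs between vowels /a/ and /e/, so it deletes. /guovahedompiavo/ → guovaedompiavo.
Rule 3 (post-nasal voicing): /p/ is a voiceless stop immediately after the nasal /m/, so it voices to [b]. /guovaedompiavo/ → guovaedombiavo.
Rule 4 (final vowel raising): /o/ is a mid vowel in word-final position, so it raises to [u]. /guovaedombiavo/ → guovaedombiavu.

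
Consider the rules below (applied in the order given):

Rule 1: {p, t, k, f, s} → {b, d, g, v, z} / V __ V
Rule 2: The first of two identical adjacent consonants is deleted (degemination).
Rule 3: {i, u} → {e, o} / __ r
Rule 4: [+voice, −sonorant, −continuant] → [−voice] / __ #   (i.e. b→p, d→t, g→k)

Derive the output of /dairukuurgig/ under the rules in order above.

Rule 1 (intervocalic voicing): /k/ is a voiceless obstruent between vowels /u/ and /u/, so it voices to [g]. /dairukuurgig/ → dairuguurgig.
Rule 2 (degemination): no segment meets the environment; /dairuguurgig/ is unchanged.
Rule 3 (pre-rhotic lowering): /i/ is a high vowel immediately before /r/, so it lowers to [e]. /u/ is a high vowel immediately before /r/, so it lowers to [o]. /dairuguurgig/ → daeruguorgig.
Rule 4 (final devoicing): /g/ is a voiced stop in word-final position, so it devoices to [k]. /daeruguorgig/ → daeruguorgik.

daeruguorgik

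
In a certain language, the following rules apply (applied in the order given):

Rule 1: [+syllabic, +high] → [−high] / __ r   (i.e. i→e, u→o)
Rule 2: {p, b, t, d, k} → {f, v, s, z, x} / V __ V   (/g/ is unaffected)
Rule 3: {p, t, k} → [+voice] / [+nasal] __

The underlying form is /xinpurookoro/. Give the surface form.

Rule 1 (pre-rhotic lowering): /u/ is a high vowel immediately before /r/, so it lowers to [o]. /xinpurookoro/ → xinporookoro.
Rule 2 (intervocalic spirantization): /k/ is a stop between vowels /o/ and /o/, so it spirantizes to the fricative [x]. /xinporookoro/ → xinporooxoro.
Rule 3 (post-nasal voicing): /p/ is a voiceless stop immediately after the nasal /n/, so it voices to [b]. /xinporooxoro/ → xinborooxoro.

xinborooxoro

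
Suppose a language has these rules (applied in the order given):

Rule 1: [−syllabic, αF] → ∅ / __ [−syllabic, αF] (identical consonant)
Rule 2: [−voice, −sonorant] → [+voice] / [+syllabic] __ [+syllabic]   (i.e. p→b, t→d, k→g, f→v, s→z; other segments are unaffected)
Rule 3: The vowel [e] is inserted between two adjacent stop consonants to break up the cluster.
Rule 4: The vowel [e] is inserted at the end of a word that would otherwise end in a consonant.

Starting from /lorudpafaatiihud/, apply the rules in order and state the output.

Rule 1 (degemination): no segment meets the environment; /lorudpafaatiihud/ is unchanged.
Rule 2 (intervocalic voicing): /f/ is a voiceless obstruent between vowels /a/ and /a/, so it voices to [v]. /t/ is a voiceless obstruent between vowels /a/ and /i/, so it voices to [d]. /lorudpafaatiihud/ → lorudpavaadiihud.
Rule 3 (stop-cluster e-epenthesis): /d/ and /p/ form a stop–stop cluster, so [e] is inserted between them. /lorudpavaadiihud/ → lorudepavaadiihud.
Rule 4 (final e-epenthesis): the form ends in the consonant /d/, so [e] is inserted word-finally. /lorudepavaadiihud/ → lorudepavaadiihude.

lorudepavaadiihude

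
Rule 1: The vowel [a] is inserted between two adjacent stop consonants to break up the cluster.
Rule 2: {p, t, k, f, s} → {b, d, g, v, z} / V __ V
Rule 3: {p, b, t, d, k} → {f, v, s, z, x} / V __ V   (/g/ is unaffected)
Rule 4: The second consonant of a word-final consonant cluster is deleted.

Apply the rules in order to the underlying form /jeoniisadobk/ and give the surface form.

jeoniizazovak

Rule 1 (stop-cluster a-epenthesis): /b/ and /k/ form a stop–stop cluster, so [a] is inserted between them. /jeoniisadobk/ → jeoniisadobak.
Rule 2 (intervocalic voicing): /s/ is a voiceless obstruent between vowels /i/ and /a/, so it voices to [z]. /jeoniisadobak/ → jeoniizadobak.
Rule 3 (intervocalic spirantization): /d/ is a stop between vowels /a/ and /o/, so it spirantizes to the fricative [z]. /b/ is a stop between vowels /o/ and /a/, so it spirantizes to the fricative [v]. /jeoniizadobak/ → jeoniizazovak.
Rule 4 (final cluster simplification): no segment meets the environment; /jeoniizazovak/ is unchanged.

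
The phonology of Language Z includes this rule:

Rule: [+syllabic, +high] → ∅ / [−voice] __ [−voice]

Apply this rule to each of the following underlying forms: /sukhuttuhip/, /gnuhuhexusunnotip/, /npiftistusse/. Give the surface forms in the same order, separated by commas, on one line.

skhtthp, gnuhhexsunnotp, npftstsse

/sukhuttuhip/: /u/ is a high vowel flanked by voiceless consonants /s/ and /k/, so it deletes. /u/ is a high vowel flanked by voiceless consonants /h/ and /t/, so it deletes. /u/ is a high vowel flanked by voiceless consonants /t/ and /h/, so it deletes. /i/ is a high vowel flanked by voiceless consonants /h/ and /p/, so it deletes. → [skhtthp].
/gnuhuhexusunnotip/: /u/ is a high vowel flanked by voiceless consonants /h/ and /h/, so it deletes. /u/ is a high vowel flanked by voiceless consonants /x/ and /s/, so it deletes. /i/ is a high vowel flanked by voiceless consonants /t/ and /p/, so it deletes. → [gnuhhexsunnotp].
/npiftistusse/: /i/ is a high vowel flanked by voiceless consonants /p/ and /f/, so it deletes. /i/ is a high vowel flanked by voiceless consonants /t/ and /s/, so it deletes. /u/ is a high vowel flanked by voiceless consonants /t/ and /s/, so it deletes. → [npftstsse].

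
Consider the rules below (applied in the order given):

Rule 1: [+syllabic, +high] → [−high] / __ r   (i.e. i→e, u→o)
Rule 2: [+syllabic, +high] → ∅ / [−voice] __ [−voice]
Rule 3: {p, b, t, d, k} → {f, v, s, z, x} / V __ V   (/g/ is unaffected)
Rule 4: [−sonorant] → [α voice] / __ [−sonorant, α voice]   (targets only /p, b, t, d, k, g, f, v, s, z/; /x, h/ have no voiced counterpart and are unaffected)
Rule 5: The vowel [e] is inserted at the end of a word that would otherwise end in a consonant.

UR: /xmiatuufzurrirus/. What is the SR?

Rule 1 (pre-rhotic lowering): /u/ is a high vowel immediately before /r/, so it lowers to [o]. /i/ is a high vowel immediately before /r/, so it lowers to [e]. /xmiatuufzurrirus/ → xmiatuufzorrerus.
Rule 2 (high vowel syncope): no segment meets the environment; /xmiatuufzorrerus/ is unchanged.
Rule 3 (intervocalic spirantization): /t/ is a stop between vowels /a/ and /u/, so it spirantizes to the fricative [s]. /xmiatuufzorrerus/ → xmiasuufzorrerus.
Rule 4 (regressive voicing assimilation): /f/ precedes the voiced obstruent /z/, so it voices to [v] by assimilation. /xmiasuufzorrerus/ → xmiasuuvzorrerus.
Rule 5 (final e-epenthesis): the form ends in the consonant /s/, so [e] is inserted word-finally. /xmiasuuvzorrerus/ → xmiasuuvzorreruse.

xmiasuuvzorreruse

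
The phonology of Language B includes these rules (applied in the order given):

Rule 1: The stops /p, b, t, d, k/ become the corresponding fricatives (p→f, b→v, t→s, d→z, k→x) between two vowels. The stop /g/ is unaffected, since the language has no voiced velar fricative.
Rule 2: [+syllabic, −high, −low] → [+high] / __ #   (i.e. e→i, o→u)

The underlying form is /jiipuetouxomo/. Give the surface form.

Rule 1 (intervocalic spirantization): /p/ is a stop between vowels /i/ and /u/, so it spirantizes to the fricative [f]. /t/ is a stop between vowels /e/ and /o/, so it spirantizes to the fricative [s]. /jiipuetouxomo/ → jiifuesouxomo.
Rule 2 (final vowel raising): /o/ is a mid vowel in word-final position, so it raises to [u]. /jiifuesouxomo/ → jiifuesouxomu.

jiifuesouxomu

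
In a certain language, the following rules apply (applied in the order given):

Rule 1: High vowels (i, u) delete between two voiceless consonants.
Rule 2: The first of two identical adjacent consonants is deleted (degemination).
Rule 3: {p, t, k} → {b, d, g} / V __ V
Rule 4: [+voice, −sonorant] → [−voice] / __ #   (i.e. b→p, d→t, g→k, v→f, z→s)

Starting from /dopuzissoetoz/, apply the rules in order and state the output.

dobuzisoedos

Rule 1 (high vowel syncope): no segment meets the environment; /dopuzissoetoz/ is unchanged.
Rule 2 (degemination): /ss/ is a geminate; the first /s/ deletes. /dopuzissoetoz/ → dopuzisoetoz.
Rule 3 (intervocalic voicing): /p/ is a voiceless stop between vowels /o/ and /u/, so it voices to [b]. /t/ is a voiceless stop between vowels /e/ and /o/, so it voices to [d]. /dopuzisoetoz/ → dobuzisoedoz.
Rule 4 (final devoicing): /z/ is a voiced obstruent in word-final position, so it devoices to [s]. /dobuzisoedoz/ → dobuzisoedos.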